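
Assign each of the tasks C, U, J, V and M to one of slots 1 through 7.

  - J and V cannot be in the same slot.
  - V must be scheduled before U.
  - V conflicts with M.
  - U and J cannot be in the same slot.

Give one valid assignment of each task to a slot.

J in 3; M in 2; V in 1; C in 1; U in 2

Checking: V(1) before U(2); V(1) != M(2); U(2) != J(3); J(3) != V(1).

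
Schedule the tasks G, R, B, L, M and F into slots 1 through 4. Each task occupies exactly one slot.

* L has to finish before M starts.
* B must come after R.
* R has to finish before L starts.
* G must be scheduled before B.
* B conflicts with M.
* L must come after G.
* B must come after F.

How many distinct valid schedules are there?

Splitting on G: it can be 1 (12), 2 (4). Listing each branch's schedules as (R, B, L, M, F):
G=1: (1,2,2,3,1) (1,2,2,4,1) (1,2,3,4,1) (1,3,2,4,1) (1,3,2,4,2) (1,3,3,4,1) (1,3,3,4,2) (1,4,2,3,1) (1,4,2,3,2) (1,4,2,3,3) (2,3,3,4,1) (2,3,3,4,2) — 12.
G=2: (1,3,3,4,1) (1,3,3,4,2) (2,3,3,4,1) (2,3,3,4,2) — 4.
Summing: 12 + 4 = 16.

16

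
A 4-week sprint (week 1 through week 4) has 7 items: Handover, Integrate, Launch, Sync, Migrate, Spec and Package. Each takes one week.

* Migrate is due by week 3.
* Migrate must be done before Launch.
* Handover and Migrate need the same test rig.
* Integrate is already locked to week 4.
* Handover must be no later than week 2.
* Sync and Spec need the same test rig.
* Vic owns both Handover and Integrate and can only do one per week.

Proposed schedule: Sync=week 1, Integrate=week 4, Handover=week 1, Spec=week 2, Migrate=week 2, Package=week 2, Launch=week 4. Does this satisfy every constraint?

Valid

Handover and Migrate need the same test rig — holds.
Sync and Spec need the same test rig — holds.
Migrate is due by week 3 — holds.
Vic owns both Handover and Integrate and can only do one per week — holds.
Migrate must be done before Launch — holds.
Integrate is already locked to week 4 — holds.
Handover must be no later than week 2 — holds.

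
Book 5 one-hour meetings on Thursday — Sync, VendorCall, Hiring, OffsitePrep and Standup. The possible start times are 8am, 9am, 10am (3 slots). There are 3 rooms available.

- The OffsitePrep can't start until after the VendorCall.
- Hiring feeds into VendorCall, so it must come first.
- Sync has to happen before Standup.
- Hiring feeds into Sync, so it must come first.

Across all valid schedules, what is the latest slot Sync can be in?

Precedence pushes Sync to at least 9am; downstream work caps Sync at 9am.
Sync at 9am is achievable: Hiring=8am; OffsitePrep=10am; Sync=9am; VendorCall=9am; Standup=10am.

9am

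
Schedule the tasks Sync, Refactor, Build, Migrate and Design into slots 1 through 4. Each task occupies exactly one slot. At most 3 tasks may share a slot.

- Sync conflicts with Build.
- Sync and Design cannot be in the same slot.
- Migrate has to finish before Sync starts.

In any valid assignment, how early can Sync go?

2

Precedence pushes Sync to at least 2.
Sync at 2 is achievable: Sync in 2; Design in 3; Refactor in 1; Build in 1; Migrate in 1.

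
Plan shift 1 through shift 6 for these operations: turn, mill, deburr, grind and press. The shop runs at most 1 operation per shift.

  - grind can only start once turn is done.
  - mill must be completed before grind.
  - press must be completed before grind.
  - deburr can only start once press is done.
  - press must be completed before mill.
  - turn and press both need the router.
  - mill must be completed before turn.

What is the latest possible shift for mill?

Precedence pushes mill to at least shift 2; downstream work caps mill at shift 4.
mill at shift 4 is achievable: press in shift 1, turn in shift 5, mill in shift 4, grind in shift 6, deburr in shift 2.

shift 4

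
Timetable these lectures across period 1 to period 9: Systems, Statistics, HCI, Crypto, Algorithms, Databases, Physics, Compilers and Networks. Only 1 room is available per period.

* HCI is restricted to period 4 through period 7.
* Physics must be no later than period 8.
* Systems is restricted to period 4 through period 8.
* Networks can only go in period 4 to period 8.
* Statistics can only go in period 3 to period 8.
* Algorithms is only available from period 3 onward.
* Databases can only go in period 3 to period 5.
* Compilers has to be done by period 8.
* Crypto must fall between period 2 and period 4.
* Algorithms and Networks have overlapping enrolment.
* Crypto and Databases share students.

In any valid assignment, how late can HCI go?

HCI is available from period 4; HCI's own window allows nothing later than period 7.
HCI at period 7 is achievable: Physics in period 1; Compilers in period 8; Algorithms in period 9; HCI in period 7; Networks in period 5; Crypto in period 2; Statistics in period 6; Systems in period 4; Databases in period 3.

period 7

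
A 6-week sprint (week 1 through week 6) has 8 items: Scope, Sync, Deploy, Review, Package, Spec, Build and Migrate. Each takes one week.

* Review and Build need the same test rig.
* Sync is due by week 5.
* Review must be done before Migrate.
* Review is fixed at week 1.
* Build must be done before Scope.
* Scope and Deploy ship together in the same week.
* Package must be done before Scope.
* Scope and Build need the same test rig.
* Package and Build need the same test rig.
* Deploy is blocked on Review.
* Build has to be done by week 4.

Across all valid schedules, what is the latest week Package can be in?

Downstream work caps Package at week 5.
Package at week 5 is achievable: Sync in week 1; Deploy in week 6; Build in week 2; Scope in week 6; Review in week 1; Package in week 5; Spec in week 1; Migrate in week 2.

week 5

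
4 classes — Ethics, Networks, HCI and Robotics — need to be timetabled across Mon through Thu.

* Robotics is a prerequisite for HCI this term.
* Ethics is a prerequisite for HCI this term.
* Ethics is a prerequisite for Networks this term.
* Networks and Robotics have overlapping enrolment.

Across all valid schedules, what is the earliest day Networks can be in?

Tue

Precedence pushes Networks to at least Tue.
Networks at Tue is achievable: Ethics in Mon; Robotics in Mon; HCI in Tue; Networks in Tue.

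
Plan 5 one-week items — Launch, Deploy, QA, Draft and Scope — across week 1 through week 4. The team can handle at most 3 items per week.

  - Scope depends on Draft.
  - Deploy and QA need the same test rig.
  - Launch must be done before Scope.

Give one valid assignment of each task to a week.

Scope=week 2, Draft=week 1, Deploy=week 1, Launch=week 1, QA=week 2

Checking: Draft(week 1) before Scope(week 2); Launch(week 1) before Scope(week 2); Deploy(week 1) != QA(week 2); max 3 per week (cap 3).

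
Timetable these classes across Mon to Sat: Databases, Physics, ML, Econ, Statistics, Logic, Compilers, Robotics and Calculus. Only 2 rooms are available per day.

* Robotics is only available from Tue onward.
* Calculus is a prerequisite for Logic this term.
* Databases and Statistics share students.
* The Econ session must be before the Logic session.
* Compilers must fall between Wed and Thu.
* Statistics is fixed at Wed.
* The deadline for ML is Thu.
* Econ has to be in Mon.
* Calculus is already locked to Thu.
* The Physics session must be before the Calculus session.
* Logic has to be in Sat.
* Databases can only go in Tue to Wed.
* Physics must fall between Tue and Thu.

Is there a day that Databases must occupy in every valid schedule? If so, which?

Tue

Databases's window is Tue–Wed.
Statistics is fixed at Wed, and Databases can't share a day with Statistics.
So Databases must be Tue.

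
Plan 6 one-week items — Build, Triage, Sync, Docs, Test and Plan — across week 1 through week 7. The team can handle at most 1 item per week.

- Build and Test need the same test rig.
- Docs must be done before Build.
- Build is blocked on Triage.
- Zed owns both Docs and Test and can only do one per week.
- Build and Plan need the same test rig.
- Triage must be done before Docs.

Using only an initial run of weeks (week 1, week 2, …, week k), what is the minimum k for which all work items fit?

The precedence chain requires at least 3 distinct weeks.
With at most 1 per week and 6 work items, at least 6 weeks are needed.
6 works (last occupied week: week 6): for example Sync in week 4, Triage in week 1, Build in week 3, Plan in week 6, Docs in week 2, Test in week 5.

6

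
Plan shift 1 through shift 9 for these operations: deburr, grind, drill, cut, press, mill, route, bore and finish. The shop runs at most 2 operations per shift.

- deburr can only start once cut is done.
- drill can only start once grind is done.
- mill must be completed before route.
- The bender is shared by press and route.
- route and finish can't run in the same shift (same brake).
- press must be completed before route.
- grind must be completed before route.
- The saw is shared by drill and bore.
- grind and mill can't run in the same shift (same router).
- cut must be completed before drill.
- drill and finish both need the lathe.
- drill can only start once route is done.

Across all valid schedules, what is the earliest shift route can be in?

shift 3

Precedence pushes route to at least shift 2; downstream work caps route at shift 8.
route at shift 3 is achievable: mill in shift 2, route in shift 3, cut in shift 1, bore in shift 5, press in shift 2, grind in shift 1, finish in shift 5, drill in shift 4, deburr in shift 3.
Nothing earlier works — the conflict and capacity constraints rule out every shift before shift 3.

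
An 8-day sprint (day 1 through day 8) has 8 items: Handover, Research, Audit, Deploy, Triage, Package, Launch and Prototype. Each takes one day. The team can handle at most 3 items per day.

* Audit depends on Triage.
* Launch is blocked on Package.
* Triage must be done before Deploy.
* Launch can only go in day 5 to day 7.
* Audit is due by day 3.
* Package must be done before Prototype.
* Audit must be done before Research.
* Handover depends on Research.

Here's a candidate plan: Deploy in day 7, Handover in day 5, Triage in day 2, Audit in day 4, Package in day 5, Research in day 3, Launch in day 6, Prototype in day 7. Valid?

Package must be done before Prototype — holds.
Audit must be done before Research — violated.
Launch can only go in day 5 to day 7 — holds.
Audit depends on Triage — holds.
Triage must be done before Deploy — holds.
Handover depends on Research — holds.
Audit is due by day 3 — violated.
The team can handle at most 3 items per day — holds.
Launch is blocked on Package — holds.

Invalid. Audit must be done before Research.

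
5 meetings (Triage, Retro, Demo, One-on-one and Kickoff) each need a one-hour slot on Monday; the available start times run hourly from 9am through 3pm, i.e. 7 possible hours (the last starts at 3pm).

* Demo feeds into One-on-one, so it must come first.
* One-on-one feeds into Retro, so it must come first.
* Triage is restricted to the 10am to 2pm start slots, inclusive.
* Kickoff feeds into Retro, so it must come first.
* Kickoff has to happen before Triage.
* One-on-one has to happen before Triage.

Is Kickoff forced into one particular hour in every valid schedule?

No

Kickoff can be 9am (e.g. Demo in 9am; One-on-one in 10am; Kickoff in 9am; Retro in 11am; Triage in 11am) or 10am (e.g. Triage in 11am; One-on-one in 10am; Demo in 9am; Kickoff in 10am; Retro in 11am).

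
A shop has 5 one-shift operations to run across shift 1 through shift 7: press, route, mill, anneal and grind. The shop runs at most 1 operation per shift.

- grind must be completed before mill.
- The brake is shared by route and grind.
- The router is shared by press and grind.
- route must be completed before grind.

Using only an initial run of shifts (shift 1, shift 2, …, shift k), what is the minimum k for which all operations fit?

5

The precedence chain requires at least 3 distinct shifts.
With at most 1 per shift and 5 operations, at least 5 shifts are needed.
5 works (last occupied shift: shift 5): for example route=shift 1, anneal=shift 5, grind=shift 2, press=shift 4, mill=shift 3.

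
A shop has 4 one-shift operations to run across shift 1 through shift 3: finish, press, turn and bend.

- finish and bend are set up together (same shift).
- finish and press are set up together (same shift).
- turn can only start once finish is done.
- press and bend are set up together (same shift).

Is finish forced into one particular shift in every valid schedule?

No

finish can be shift 1 (e.g. bend -> shift 1; press -> shift 1; finish -> shift 1; turn -> shift 2) or shift 2 (e.g. finish -> shift 2, turn -> shift 3, bend -> shift 2, press -> shift 2).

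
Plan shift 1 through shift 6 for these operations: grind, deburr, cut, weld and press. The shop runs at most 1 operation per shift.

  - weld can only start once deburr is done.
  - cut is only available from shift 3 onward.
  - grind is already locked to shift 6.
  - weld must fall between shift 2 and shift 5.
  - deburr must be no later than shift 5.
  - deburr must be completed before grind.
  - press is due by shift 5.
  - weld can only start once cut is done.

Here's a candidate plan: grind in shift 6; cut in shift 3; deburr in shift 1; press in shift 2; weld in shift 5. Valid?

Valid

weld must fall between shift 2 and shift 5 — holds.
cut is only available from shift 3 onward — holds.
press is due by shift 5 — holds.
weld can only start once cut is done — holds.
weld can only start once deburr is done — holds.
grind is already locked to shift 6 — holds.
deburr must be no later than shift 5 — holds.
The shop runs at most 1 operation per shift — holds.
deburr must be completed before grind — holds.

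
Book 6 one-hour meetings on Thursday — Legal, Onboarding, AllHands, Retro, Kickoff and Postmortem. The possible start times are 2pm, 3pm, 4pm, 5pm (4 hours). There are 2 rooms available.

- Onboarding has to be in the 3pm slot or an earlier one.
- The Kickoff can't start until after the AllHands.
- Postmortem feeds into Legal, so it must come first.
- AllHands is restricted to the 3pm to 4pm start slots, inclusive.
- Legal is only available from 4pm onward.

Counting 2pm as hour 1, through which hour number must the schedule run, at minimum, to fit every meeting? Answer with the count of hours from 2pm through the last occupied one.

The precedence chain requires at least 2 distinct hours.
With at most 2 per hour and 6 meetings, at least 3 hours are needed.
Legal can't be placed before 4pm — that is hour 3 counting from 2pm — so the schedule must run through at least 3 hours.
3 works (last occupied hour: 4pm): for example AllHands in 3pm; Kickoff in 4pm; Postmortem in 2pm; Legal in 4pm; Onboarding in 2pm; Retro in 3pm.

3 hours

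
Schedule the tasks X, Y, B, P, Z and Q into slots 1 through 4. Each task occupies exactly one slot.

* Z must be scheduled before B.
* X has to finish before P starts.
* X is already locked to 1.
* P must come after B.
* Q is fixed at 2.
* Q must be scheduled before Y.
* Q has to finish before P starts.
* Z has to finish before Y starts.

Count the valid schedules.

Splitting on Y: it can be 3 (4), 4 (4). Listing each branch's schedules as (X, B, P, Z, Q):
Y=3: (1,2,3,1,2) (1,2,4,1,2) (1,3,4,1,2) (1,3,4,2,2) — 4.
Y=4: (1,2,3,1,2) (1,2,4,1,2) (1,3,4,1,2) (1,3,4,2,2) — 4.
Summing: 4 + 4 = 8.

8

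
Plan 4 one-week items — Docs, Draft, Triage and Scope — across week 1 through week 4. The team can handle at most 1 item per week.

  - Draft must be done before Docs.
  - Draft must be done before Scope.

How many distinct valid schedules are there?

8

Splitting on Docs: it can be week 2 (2), week 3 (3), week 4 (3). Listing each branch's schedules as (Draft, Triage, Scope) by week number:
Docs=week 2: (1,3,4) (1,4,3) — 2.
Docs=week 3: (1,2,4) (1,4,2) (2,1,4) — 3.
Docs=week 4: (1,2,3) (1,3,2) (2,1,3) — 3.
Summing: 2 + 3 + 3 = 8.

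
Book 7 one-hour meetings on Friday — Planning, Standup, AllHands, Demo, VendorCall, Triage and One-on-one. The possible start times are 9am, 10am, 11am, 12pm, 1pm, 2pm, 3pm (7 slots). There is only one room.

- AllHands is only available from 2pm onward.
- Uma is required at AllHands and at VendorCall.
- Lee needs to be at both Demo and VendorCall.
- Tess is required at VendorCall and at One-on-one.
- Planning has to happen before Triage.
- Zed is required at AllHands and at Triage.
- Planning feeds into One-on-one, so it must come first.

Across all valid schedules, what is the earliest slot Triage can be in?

10am

Precedence pushes Triage to at least 10am.
Triage at 10am is achievable: Demo=1pm, AllHands=2pm, Planning=9am, VendorCall=3pm, One-on-one=11am, Standup=12pm, Triage=10am.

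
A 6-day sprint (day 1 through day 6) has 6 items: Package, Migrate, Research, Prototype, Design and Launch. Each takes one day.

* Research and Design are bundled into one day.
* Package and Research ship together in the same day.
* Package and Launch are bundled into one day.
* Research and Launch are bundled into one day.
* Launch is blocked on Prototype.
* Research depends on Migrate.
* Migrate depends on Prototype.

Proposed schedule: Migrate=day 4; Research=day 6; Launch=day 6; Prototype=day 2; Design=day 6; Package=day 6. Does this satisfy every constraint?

Yes, all constraints hold

Research and Design are bundled into one day — holds.
Package and Launch are bundled into one day — holds.
Research depends on Migrate — holds.
Migrate depends on Prototype — holds.
Launch is blocked on Prototype — holds.
Package and Research ship together in the same day — holds.
Research and Launch are bundled into one day — holds.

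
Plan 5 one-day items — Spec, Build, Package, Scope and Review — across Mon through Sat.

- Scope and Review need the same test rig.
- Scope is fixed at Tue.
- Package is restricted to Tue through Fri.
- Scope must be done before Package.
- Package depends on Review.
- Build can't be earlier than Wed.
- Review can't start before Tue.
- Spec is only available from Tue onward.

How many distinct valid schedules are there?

60

Splitting on Spec: it can be Tue (12), Wed (12), Thu (12), Fri (12), Sat (12). Listing each branch's schedules as (Build, Package, Scope, Review):
Spec=Tue: (Wed,Thu,Tue,Wed) (Wed,Fri,Tue,Wed) (Wed,Fri,Tue,Thu) (Thu,Thu,Tue,Wed) (Thu,Fri,Tue,Wed) (Thu,Fri,Tue,Thu) (Fri,Thu,Tue,Wed) (Fri,Fri,Tue,Wed) (Fri,Fri,Tue,Thu) (Sat,Thu,Tue,Wed) (Sat,Fri,Tue,Wed) (Sat,Fri,Tue,Thu) — 12.
Spec=Wed: (Wed,Thu,Tue,Wed) (Wed,Fri,Tue,Wed) (Wed,Fri,Tue,Thu) (Thu,Thu,Tue,Wed) (Thu,Fri,Tue,Wed) (Thu,Fri,Tue,Thu) (Fri,Thu,Tue,Wed) (Fri,Fri,Tue,Wed) (Fri,Fri,Tue,Thu) (Sat,Thu,Tue,Wed) (Sat,Fri,Tue,Wed) (Sat,Fri,Tue,Thu) — 12.
Spec=Thu: (Wed,Thu,Tue,Wed) (Wed,Fri,Tue,Wed) (Wed,Fri,Tue,Thu) (Thu,Thu,Tue,Wed) (Thu,Fri,Tue,Wed) (Thu,Fri,Tue,Thu) (Fri,Thu,Tue,Wed) (Fri,Fri,Tue,Wed) (Fri,Fri,Tue,Thu) (Sat,Thu,Tue,Wed) (Sat,Fri,Tue,Wed) (Sat,Fri,Tue,Thu) — 12.
Spec=Fri: (Wed,Thu,Tue,Wed) (Wed,Fri,Tue,Wed) (Wed,Fri,Tue,Thu) (Thu,Thu,Tue,Wed) (Thu,Fri,Tue,Wed) (Thu,Fri,Tue,Thu) (Fri,Thu,Tue,Wed) (Fri,Fri,Tue,Wed) (Fri,Fri,Tue,Thu) (Sat,Thu,Tue,Wed) (Sat,Fri,Tue,Wed) (Sat,Fri,Tue,Thu) — 12.
Spec=Sat: (Wed,Thu,Tue,Wed) (Wed,Fri,Tue,Wed) (Wed,Fri,Tue,Thu) (Thu,Thu,Tue,Wed) (Thu,Fri,Tue,Wed) (Thu,Fri,Tue,Thu) (Fri,Thu,Tue,Wed) (Fri,Fri,Tue,Wed) (Fri,Fri,Tue,Thu) (Sat,Thu,Tue,Wed) (Sat,Fri,Tue,Wed) (Sat,Fri,Tue,Thu) — 12.
Summing: 12 + 12 + 12 + 12 + 12 = 60.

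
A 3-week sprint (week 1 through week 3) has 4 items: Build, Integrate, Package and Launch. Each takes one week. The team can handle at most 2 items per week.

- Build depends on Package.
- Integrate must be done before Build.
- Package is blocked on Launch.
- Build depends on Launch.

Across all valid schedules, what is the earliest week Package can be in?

Precedence pushes Package to at least week 2; downstream work caps Package at week 2.
Package at week 2 is achievable: Integrate=week 1, Launch=week 1, Build=week 3, Package=week 2.

week 2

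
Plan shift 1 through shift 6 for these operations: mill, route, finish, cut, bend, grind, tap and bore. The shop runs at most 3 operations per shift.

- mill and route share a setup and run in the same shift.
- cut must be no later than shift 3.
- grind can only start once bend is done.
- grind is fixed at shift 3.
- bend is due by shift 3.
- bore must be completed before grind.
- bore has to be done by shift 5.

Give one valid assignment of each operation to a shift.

mill=shift 2, finish=shift 2, bend=shift 1, tap=shift 3, grind=shift 3, cut=shift 1, route=shift 2, bore=shift 1

Checking: bend(shift 1) before grind(shift 3); bore(shift 1) before grind(shift 3); mill = route = shift 2; cut=shift 1 in [shift 1,shift 3]; bore=shift 1 in [shift 1,shift 5]; grind=shift 3 in [shift 3,shift 3]; bend=shift 1 in [shift 1,shift 3]; max 3 per shift (cap 3).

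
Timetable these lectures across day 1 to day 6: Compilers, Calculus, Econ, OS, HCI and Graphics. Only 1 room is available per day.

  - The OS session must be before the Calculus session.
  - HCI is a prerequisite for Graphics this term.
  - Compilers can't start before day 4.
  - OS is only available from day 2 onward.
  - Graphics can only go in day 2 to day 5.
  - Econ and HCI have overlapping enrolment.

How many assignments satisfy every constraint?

Splitting on Compilers: it can be day 4 (12), day 5 (12), day 6 (18). Listing each branch's schedules as (Calculus, Econ, OS, HCI, Graphics) by day number:
Compilers=day 4: (3,6,2,1,5) (5,6,2,1,3) (5,6,3,1,2) (6,1,2,3,5) (6,1,3,2,5) (6,1,5,2,3) (6,2,3,1,5) (6,2,5,1,3) (6,3,2,1,5) (6,3,5,1,2) (6,5,2,1,3) (6,5,3,1,2) — 12.
Compilers=day 5: (3,6,2,1,4) (4,6,2,1,3) (4,6,3,1,2) (6,1,2,3,4) (6,1,3,2,4) (6,1,4,2,3) (6,2,3,1,4) (6,2,4,1,3) (6,3,2,1,4) (6,3,4,1,2) (6,4,2,1,3) (6,4,3,1,2) — 12.
Compilers=day 6: (3,1,2,4,5) (3,4,2,1,5) (3,5,2,1,4) (4,1,2,3,5) (4,1,3,2,5) (4,2,3,1,5) (4,3,2,1,5) (4,5,2,1,3) (4,5,3,1,2) (5,1,2,3,4) (5,1,3,2,4) (5,1,4,2,3) (5,2,3,1,4) (5,2,4,1,3) (5,3,2,1,4) (5,3,4,1,2) (5,4,2,1,3) (5,4,3,1,2) — 18.
Summing: 12 + 12 + 18 = 42.

42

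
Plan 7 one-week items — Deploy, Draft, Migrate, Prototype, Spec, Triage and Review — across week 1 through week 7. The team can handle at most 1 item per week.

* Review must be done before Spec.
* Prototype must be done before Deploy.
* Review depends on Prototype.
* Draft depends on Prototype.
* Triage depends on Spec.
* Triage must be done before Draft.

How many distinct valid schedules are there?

Splitting on Draft: it can be week 5 (2), week 6 (9), week 7 (24). Listing each branch's schedules as (Deploy, Migrate, Prototype, Spec, Triage, Review) by week number:
Draft=week 5: (6,7,1,3,4,2) (7,6,1,3,4,2) — 2.
Draft=week 6: (2,7,1,4,5,3) (3,7,1,4,5,2) (4,7,1,3,5,2) (5,7,1,3,4,2) (7,1,2,4,5,3) (7,2,1,4,5,3) (7,3,1,4,5,2) (7,4,1,3,5,2) (7,5,1,3,4,2) — 9.
Draft=week 7: (2,3,1,5,6,4) (2,4,1,5,6,3) (2,5,1,4,6,3) (2,6,1,4,5,3) (3,1,2,5,6,4) (3,2,1,5,6,4) (3,4,1,5,6,2) (3,5,1,4,6,2) (3,6,1,4,5,2) (4,1,2,5,6,3) (4,2,1,5,6,3) (4,3,1,5,6,2) (4,5,1,3,6,2) (4,6,1,3,5,2) (5,1,2,4,6,3) (5,2,1,4,6,3) (5,3,1,4,6,2) (5,4,1,3,6,2) (5,6,1,3,4,2) (6,1,2,4,5,3) (6,2,1,4,5,3) (6,3,1,4,5,2) (6,4,1,3,5,2) (6,5,1,3,4,2) — 24.
Summing: 2 + 9 + 24 = 35.

35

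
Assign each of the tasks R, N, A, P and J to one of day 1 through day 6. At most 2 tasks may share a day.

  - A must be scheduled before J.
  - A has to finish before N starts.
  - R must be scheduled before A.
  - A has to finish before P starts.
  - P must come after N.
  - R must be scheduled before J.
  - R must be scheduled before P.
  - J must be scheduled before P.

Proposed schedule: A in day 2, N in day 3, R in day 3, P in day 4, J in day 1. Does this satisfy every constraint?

R must be scheduled before A — violated.
A has to finish before N starts — holds.
R must be scheduled before J — violated.
A must be scheduled before J — violated.
P must come after N — holds.
At most 2 tasks may share a day — holds.
J must be scheduled before P — holds.
A has to finish before P starts — holds.
R must be scheduled before P — holds.

No — it violates: R must be scheduled before J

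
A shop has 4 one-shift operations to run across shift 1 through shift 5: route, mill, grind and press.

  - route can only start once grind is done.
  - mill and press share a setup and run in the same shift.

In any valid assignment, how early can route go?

Precedence pushes route to at least shift 2.
route at shift 2 is achievable: press=shift 1, grind=shift 1, mill=shift 1, route=shift 2.

shift 2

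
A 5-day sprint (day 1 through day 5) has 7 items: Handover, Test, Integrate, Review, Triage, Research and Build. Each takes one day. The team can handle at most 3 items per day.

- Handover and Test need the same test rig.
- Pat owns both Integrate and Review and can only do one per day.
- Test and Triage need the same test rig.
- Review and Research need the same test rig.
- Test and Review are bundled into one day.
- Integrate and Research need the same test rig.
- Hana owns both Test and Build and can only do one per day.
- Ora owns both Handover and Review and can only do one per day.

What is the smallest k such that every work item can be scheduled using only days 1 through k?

With at most 3 per day and 7 work items, at least 3 days are needed.
3 works (last occupied day: day 3): for example Handover in day 1, Build in day 3, Review in day 2, Triage in day 1, Research in day 3, Integrate in day 1, Test in day 2.

3 days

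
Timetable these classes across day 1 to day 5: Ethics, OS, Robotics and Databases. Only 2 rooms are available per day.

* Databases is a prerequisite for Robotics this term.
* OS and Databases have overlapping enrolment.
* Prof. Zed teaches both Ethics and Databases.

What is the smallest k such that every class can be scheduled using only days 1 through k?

3 days

The precedence chain requires at least 2 distinct days.
With at most 2 per day and 4 classes, at least 2 days are needed.
Could 2 days be enough, i.e. nothing placed later than day 2? No: Robotics must come after Databases (at day 1 or later) → {day 2}; Databases must come before Robotics (at day 2 or earlier) → {day 1}; OS can't share with Databases (day 1) → {day 2}; Ethics can't share with Databases (day 1) → {day 2}; that puts Ethics, OS and Robotics all in day 2 — more than 2 per day.
So 2 days is not enough.
3 works (last occupied day: day 3): for example Robotics=day 2; Ethics=day 2; OS=day 3; Databases=day 1.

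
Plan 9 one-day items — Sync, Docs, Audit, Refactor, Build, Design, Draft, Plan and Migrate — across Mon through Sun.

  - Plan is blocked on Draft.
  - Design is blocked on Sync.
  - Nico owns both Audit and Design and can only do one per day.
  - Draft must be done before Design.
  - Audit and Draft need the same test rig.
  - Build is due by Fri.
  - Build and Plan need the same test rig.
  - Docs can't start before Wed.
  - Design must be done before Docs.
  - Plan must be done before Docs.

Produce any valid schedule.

Refactor=Mon, Sync=Mon, Docs=Wed, Draft=Mon, Build=Mon, Plan=Tue, Audit=Wed, Migrate=Mon, Design=Tue

Checking: Draft(Mon) before Plan(Tue); Sync(Mon) before Design(Tue); Design(Tue) before Docs(Wed); Draft(Mon) before Design(Tue); Plan(Tue) before Docs(Wed); Build(Mon) != Plan(Tue); Audit(Wed) != Design(Tue); Audit(Wed) != Draft(Mon); Docs=Wed in [Wed,Sun]; Build=Mon in [Mon,Fri].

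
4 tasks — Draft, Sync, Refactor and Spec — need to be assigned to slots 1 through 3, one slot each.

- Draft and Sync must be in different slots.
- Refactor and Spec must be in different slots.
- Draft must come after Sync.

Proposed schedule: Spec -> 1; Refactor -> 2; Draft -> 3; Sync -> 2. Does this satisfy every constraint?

Draft must come after Sync — holds.
Draft and Sync must be in different slots — holds.
Refactor and Spec must be in different slots — holds.

Yes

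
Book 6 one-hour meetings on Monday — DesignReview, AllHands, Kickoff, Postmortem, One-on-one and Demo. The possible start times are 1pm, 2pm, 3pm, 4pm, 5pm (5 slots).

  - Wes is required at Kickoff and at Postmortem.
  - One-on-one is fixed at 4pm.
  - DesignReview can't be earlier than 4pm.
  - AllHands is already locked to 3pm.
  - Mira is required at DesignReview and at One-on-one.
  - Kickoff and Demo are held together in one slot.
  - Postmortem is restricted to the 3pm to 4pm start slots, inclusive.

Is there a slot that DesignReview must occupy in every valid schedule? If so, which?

DesignReview's window is 4pm–5pm.
One-on-one is fixed at 4pm, and DesignReview can't share a slot with One-on-one.
So DesignReview must be 5pm.

5pm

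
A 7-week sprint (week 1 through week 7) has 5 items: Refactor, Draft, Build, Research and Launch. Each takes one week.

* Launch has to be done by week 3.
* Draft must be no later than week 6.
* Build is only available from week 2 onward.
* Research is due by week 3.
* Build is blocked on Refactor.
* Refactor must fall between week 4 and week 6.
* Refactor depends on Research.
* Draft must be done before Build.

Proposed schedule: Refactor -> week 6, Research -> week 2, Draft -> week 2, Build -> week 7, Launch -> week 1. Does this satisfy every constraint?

Valid

Research is due by week 3 — holds.
Build is blocked on Refactor — holds.
Launch has to be done by week 3 — holds.
Refactor must fall between week 4 and week 6 — holds.
Build is only available from week 2 onward — holds.
Draft must be done before Build — holds.
Refactor depends on Research — holds.
Draft must be no later than week 6 — holds.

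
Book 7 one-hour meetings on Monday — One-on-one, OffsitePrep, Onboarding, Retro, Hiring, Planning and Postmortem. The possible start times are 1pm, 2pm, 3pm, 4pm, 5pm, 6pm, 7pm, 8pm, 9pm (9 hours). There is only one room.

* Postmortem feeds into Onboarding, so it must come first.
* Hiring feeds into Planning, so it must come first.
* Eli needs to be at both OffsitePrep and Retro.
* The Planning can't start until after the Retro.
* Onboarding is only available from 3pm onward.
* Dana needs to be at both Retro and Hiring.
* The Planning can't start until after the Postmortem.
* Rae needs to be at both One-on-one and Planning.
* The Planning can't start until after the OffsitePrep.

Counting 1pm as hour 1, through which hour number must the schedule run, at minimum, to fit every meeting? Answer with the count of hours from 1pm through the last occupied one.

The precedence chain requires at least 2 distinct hours.
With at most 1 per hour and 7 meetings, at least 7 hours are needed.
Onboarding can't be placed before 3pm — that is hour 3 counting from 1pm — so the schedule must run through at least 3 hours.
7 works (last occupied hour: 7pm): for example Onboarding -> 3pm; Retro -> 4pm; OffsitePrep -> 2pm; Postmortem -> 1pm; Planning -> 6pm; One-on-one -> 7pm; Hiring -> 5pm.

7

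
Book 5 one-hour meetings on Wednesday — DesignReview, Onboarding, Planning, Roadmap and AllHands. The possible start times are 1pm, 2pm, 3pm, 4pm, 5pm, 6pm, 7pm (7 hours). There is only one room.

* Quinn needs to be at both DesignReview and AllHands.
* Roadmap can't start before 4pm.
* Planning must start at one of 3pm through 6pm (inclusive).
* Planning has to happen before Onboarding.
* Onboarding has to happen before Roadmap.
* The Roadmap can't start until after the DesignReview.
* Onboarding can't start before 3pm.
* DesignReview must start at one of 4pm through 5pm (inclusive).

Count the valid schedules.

24

Splitting on DesignReview: it can be 4pm (12), 5pm (12). Listing each branch's schedules as (Onboarding, Planning, Roadmap, AllHands):
DesignReview=4pm: (5pm,3pm,6pm,1pm) (5pm,3pm,6pm,2pm) (5pm,3pm,6pm,7pm) (5pm,3pm,7pm,1pm) (5pm,3pm,7pm,2pm) (5pm,3pm,7pm,6pm) (6pm,3pm,7pm,1pm) (6pm,3pm,7pm,2pm) (6pm,3pm,7pm,5pm) (6pm,5pm,7pm,1pm) (6pm,5pm,7pm,2pm) (6pm,5pm,7pm,3pm) — 12.
DesignReview=5pm: (4pm,3pm,6pm,1pm) (4pm,3pm,6pm,2pm) (4pm,3pm,6pm,7pm) (4pm,3pm,7pm,1pm) (4pm,3pm,7pm,2pm) (4pm,3pm,7pm,6pm) (6pm,3pm,7pm,1pm) (6pm,3pm,7pm,2pm) (6pm,3pm,7pm,4pm) (6pm,4pm,7pm,1pm) (6pm,4pm,7pm,2pm) (6pm,4pm,7pm,3pm) — 12.
Summing: 12 + 12 = 24.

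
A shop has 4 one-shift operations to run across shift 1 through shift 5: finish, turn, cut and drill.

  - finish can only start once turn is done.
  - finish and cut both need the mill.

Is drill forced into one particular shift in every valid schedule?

No

drill can be shift 1 (e.g. drill in shift 1, finish in shift 2, cut in shift 1, turn in shift 1) or shift 2 (e.g. finish in shift 2; turn in shift 1; drill in shift 2; cut in shift 1).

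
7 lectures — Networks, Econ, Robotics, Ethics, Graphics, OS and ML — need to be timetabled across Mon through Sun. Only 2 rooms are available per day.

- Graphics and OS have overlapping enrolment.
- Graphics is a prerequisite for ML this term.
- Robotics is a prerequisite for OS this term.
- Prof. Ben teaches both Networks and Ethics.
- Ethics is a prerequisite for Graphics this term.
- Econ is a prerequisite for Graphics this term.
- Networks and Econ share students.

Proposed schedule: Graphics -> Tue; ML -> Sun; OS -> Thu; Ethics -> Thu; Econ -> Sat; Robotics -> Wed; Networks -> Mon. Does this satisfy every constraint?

Econ is a prerequisite for Graphics this term — violated.
Networks and Econ share students — holds.
Graphics and OS have overlapping enrolment — holds.
Prof. Ben teaches both Networks and Ethics — holds.
Robotics is a prerequisite for OS this term — holds.
Graphics is a prerequisite for ML this term — holds.
Ethics is a prerequisite for Graphics this term — violated.
Only 2 rooms are available per day — holds.

No. Econ is a prerequisite for Graphics this term is not satisfied.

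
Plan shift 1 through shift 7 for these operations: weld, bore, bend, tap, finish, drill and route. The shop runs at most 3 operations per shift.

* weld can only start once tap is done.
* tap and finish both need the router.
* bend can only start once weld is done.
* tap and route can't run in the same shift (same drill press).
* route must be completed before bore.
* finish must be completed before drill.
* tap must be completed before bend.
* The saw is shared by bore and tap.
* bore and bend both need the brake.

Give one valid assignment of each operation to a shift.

bend=shift 3; bore=shift 4; drill=shift 3; tap=shift 1; weld=shift 2; finish=shift 2; route=shift 2

Checking: weld(shift 2) before bend(shift 3); tap(shift 1) before bend(shift 3); route(shift 2) before bore(shift 4); tap(shift 1) before weld(shift 2); finish(shift 2) before drill(shift 3); tap(shift 1) != route(shift 2); bore(shift 4) != bend(shift 3); tap(shift 1) != finish(shift 2); bore(shift 4) != tap(shift 1); max 3 per shift (cap 3).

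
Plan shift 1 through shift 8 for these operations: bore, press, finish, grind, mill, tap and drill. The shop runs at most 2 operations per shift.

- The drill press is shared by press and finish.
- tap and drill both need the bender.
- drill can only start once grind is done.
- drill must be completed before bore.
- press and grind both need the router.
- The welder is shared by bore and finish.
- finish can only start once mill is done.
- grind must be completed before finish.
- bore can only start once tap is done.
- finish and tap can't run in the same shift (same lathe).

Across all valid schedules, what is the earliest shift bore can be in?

shift 3

Precedence pushes bore to at least shift 3.
bore at shift 3 is achievable: finish=shift 4, grind=shift 1, tap=shift 1, mill=shift 2, bore=shift 3, drill=shift 2, press=shift 3.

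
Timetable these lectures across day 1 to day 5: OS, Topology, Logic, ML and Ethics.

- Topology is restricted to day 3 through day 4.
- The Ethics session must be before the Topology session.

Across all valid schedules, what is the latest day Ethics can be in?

day 3

Downstream work caps Ethics at day 3.
Ethics at day 3 is achievable: Ethics in day 3; Topology in day 4; OS in day 1; Logic in day 1; ML in day 1.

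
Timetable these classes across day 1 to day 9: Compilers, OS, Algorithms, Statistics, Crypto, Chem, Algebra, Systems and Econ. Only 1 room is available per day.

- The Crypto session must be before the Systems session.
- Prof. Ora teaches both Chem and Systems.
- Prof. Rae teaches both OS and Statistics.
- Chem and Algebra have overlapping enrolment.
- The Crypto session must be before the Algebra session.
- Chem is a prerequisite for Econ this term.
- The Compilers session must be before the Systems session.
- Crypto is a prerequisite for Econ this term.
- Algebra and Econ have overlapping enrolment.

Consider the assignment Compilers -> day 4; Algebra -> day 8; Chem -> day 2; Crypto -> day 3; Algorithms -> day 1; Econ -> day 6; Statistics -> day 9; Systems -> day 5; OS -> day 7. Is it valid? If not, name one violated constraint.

Valid

Chem is a prerequisite for Econ this term — holds.
Crypto is a prerequisite for Econ this term — holds.
The Crypto session must be before the Systems session — holds.
Prof. Rae teaches both OS and Statistics — holds.
Algebra and Econ have overlapping enrolment — holds.
The Compilers session must be before the Systems session — holds.
Chem and Algebra have overlapping enrolment — holds.
Prof. Ora teaches both Chem and Systems — holds.
Only 1 room is available per day — holds.
The Crypto session must be before the Algebra session — holds.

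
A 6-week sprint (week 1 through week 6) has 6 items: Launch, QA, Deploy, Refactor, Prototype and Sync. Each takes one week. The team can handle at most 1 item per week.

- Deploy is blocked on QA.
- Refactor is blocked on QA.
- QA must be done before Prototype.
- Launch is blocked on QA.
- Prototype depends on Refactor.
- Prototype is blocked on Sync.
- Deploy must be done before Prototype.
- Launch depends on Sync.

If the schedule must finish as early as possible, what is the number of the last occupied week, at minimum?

The precedence chain requires at least 3 distinct weeks.
With at most 1 per week and 6 work items, at least 6 weeks are needed.
6 works (last occupied week: week 6): for example QA=week 1; Sync=week 4; Launch=week 6; Prototype=week 5; Refactor=week 3; Deploy=week 2.

week 6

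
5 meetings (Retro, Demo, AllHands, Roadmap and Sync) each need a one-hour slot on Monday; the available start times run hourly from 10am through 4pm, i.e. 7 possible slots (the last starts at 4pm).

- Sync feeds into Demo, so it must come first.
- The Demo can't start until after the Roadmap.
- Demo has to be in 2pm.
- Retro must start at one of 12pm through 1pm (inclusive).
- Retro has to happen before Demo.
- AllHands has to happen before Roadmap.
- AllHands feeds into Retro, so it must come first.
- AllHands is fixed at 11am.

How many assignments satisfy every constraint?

16

Splitting on Retro: it can be 12pm (8), 1pm (8). Listing each branch's schedules as (Demo, AllHands, Roadmap, Sync):
Retro=12pm: (2pm,11am,12pm,10am) (2pm,11am,12pm,11am) (2pm,11am,12pm,12pm) (2pm,11am,12pm,1pm) (2pm,11am,1pm,10am) (2pm,11am,1pm,11am) (2pm,11am,1pm,12pm) (2pm,11am,1pm,1pm) — 8.
Retro=1pm: (2pm,11am,12pm,10am) (2pm,11am,12pm,11am) (2pm,11am,12pm,12pm) (2pm,11am,12pm,1pm) (2pm,11am,1pm,10am) (2pm,11am,1pm,11am) (2pm,11am,1pm,12pm) (2pm,11am,1pm,1pm) — 8.
Summing: 8 + 8 = 16.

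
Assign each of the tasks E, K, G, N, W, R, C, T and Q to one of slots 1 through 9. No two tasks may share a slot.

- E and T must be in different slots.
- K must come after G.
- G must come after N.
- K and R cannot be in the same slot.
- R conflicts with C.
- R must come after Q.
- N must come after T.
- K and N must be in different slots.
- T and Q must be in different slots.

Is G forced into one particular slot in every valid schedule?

G can be 3 (e.g. R in 6; K in 4; Q in 5; E in 7; W in 8; C in 9; N in 2; G in 3; T in 1) or 4 (e.g. T -> 1, K -> 5, Q -> 3, G -> 4, R -> 6, C -> 9, W -> 8, N -> 2, E -> 7).

No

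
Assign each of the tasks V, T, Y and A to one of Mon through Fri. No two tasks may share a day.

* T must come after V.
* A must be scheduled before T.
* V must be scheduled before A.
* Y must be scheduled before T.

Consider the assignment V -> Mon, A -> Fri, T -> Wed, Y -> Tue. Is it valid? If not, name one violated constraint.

No — it violates: A must be scheduled before T

No two tasks may share a day — holds.
V must be scheduled before A — holds.
T must come after V — holds.
A must be scheduled before T — violated.
Y must be scheduled before T — holds.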